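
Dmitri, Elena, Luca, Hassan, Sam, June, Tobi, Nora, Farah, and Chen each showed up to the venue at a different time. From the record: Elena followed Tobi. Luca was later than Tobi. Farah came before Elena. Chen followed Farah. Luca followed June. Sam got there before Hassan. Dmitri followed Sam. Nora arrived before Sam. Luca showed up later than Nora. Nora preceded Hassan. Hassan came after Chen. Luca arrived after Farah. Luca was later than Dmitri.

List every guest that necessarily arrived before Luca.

Dmitri, Farah, June, Nora, Sam, Tobi

Directly stated before Luca: Dmitri, Farah, June, Nora, and Tobi.
Sam reaches Luca via Sam → Dmitri → Luca.
No chain forces Elena (or any of the others) ahead of Luca.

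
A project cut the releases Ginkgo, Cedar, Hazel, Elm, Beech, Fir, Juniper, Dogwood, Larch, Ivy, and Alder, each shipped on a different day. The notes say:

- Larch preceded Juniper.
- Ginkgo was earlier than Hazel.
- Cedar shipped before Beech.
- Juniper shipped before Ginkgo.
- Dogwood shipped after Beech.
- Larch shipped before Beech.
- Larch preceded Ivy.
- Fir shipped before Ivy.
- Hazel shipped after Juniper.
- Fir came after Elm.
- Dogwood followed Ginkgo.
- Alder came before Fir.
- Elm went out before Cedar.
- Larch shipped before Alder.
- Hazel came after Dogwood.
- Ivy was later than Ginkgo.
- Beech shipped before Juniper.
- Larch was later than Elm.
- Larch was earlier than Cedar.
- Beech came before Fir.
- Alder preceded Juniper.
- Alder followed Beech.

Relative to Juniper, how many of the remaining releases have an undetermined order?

1

Forced before Juniper: Alder, Beech, Cedar, Elm, and Larch; forced after Juniper: Dogwood, Ginkgo, Hazel, and Ivy.
That leaves Fir with no forced order relative to Juniper — 1.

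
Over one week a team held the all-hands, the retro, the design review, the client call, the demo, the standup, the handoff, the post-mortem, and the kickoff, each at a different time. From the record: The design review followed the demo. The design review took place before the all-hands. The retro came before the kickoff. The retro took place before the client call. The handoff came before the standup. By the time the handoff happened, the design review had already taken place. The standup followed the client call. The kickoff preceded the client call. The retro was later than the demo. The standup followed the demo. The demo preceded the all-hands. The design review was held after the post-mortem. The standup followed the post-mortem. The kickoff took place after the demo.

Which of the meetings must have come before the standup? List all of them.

the client call, the demo, the design review, the handoff, the kickoff, the post-mortem, the retro

Directly stated before the standup: the client call, the demo, the handoff, and the post-mortem.
The design review reaches the standup via the design review → the handoff → the standup.
The kickoff reaches the standup via the kickoff → the client call → the standup.
The retro reaches the standup via the retro → the client call → the standup.
No chain forces the all-hands ahead of the standup.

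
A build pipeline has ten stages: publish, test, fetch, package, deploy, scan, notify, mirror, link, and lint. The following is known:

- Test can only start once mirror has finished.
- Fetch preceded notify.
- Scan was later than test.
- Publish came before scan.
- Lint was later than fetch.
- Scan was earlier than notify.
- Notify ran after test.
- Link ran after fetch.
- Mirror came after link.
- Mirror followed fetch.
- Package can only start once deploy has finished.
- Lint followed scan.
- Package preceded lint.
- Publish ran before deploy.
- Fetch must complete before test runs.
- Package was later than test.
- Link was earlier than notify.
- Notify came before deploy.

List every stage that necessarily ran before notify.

fetch, link, mirror, publish, scan, test

Directly stated before notify: fetch, link, scan, and test.
Mirror reaches notify via mirror → test → notify.
Publish reaches notify via publish → scan → notify.
No chain forces lint (or any of the others) ahead of notify.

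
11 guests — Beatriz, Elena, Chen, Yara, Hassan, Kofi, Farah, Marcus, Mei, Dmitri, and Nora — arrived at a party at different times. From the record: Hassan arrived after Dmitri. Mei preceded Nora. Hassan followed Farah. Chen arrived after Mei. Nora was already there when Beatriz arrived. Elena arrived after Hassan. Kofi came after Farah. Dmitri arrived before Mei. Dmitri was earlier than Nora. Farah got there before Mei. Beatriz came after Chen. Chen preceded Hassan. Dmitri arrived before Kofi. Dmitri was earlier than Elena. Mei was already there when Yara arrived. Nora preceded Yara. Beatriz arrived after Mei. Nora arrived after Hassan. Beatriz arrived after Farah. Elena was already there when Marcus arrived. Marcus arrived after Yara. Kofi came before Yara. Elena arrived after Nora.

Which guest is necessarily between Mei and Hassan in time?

Tracing the constraints gives Mei → Chen → Hassan, so Chen sits after Mei and before Hassan.
No other guest is forced both after Mei and before Hassan.

Chen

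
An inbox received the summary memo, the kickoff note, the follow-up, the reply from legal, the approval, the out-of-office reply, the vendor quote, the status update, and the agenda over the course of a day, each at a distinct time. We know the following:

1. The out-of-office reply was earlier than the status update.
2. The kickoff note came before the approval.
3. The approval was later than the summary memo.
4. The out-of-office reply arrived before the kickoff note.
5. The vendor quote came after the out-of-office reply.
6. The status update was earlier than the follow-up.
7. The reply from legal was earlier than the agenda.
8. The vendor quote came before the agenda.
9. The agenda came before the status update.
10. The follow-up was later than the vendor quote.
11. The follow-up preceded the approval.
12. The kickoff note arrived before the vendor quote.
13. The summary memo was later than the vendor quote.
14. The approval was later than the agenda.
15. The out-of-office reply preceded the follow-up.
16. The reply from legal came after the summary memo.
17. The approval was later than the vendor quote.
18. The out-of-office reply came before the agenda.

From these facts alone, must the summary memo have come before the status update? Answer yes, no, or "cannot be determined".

Chain the constraints: the summary memo → the reply from legal → the agenda → the status update. Each link is directly stated, so the summary memo comes before the status update.

yes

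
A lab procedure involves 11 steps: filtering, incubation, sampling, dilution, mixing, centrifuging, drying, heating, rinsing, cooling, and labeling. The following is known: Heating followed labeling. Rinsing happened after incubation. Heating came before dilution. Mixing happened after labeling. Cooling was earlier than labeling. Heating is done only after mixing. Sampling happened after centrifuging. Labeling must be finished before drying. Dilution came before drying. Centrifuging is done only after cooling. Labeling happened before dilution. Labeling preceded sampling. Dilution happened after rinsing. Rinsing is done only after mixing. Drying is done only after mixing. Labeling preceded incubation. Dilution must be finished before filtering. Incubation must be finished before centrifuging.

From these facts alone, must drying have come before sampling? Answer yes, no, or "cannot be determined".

No chain of stated constraints runs from drying to sampling, and none runs from sampling to drying either.
So the relative order of drying and sampling is not fixed by the given facts.

cannot be determined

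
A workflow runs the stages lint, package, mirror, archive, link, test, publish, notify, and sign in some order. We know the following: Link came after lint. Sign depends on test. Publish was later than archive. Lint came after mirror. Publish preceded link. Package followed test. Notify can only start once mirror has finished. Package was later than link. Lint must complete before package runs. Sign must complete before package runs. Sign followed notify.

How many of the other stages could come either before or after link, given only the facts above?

Forced before link: archive, lint, mirror, and publish; forced after link: package.
That leaves notify, sign, and test with no forced order relative to link — 3.

3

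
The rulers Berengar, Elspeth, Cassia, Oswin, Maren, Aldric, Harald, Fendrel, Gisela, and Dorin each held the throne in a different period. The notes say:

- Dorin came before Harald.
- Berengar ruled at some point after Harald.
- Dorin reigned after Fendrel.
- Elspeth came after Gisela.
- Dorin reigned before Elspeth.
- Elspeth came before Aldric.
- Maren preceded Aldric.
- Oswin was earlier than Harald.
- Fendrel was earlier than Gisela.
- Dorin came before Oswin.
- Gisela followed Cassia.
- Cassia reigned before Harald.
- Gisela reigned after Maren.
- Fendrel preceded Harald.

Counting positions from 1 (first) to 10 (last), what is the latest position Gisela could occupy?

8

Gisela must come before Aldric and Elspeth — 2 rulers forced after them.
Everything else can be placed before Gisela in some valid order, so Gisela can sit as late as position 10 − 2 = 8.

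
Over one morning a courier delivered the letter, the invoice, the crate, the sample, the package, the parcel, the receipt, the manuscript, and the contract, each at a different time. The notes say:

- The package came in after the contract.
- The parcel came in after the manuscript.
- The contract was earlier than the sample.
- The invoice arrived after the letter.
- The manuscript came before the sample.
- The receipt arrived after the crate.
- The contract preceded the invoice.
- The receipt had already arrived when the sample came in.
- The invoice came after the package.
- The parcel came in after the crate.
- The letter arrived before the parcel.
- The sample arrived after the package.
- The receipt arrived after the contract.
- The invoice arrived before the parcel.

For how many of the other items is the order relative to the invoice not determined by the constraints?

Forced before the invoice: the contract, the letter, and the package; forced after the invoice: the parcel.
That leaves the crate, the manuscript, the receipt, and the sample with no forced order relative to the invoice — 4.

4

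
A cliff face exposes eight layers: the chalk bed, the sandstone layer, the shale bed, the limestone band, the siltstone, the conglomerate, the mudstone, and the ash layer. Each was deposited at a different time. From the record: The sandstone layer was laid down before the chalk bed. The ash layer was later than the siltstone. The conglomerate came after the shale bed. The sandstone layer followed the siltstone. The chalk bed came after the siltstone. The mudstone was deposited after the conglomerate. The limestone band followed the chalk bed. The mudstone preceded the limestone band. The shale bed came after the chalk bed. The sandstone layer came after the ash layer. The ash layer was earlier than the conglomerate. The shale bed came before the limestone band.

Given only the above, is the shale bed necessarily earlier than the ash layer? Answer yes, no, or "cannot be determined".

Tracing the constraints gives the ash layer → the sandstone layer → the chalk bed → the shale bed, so the ash layer must come before the shale bed.
That means the shale bed cannot be before the ash layer.

no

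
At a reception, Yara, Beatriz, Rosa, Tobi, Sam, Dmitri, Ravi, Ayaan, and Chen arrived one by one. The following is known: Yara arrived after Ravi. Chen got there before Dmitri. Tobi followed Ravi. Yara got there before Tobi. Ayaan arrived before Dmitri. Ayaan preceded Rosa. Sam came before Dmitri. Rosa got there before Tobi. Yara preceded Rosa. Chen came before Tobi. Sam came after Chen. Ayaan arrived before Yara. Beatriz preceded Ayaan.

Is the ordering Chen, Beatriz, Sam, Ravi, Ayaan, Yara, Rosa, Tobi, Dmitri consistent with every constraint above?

Check each stated constraint against the proposed order — e.g. Chen is ahead of Tobi; Chen is ahead of Dmitri. Every pair is in the required order; nothing is violated.

yes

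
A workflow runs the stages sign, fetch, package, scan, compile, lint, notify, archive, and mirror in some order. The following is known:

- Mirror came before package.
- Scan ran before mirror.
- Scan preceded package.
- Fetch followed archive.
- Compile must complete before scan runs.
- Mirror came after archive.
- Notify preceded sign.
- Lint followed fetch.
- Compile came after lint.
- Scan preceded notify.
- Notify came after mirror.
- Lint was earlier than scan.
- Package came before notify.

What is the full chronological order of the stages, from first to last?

archive, fetch, lint, compile, scan, mirror, package, notify, sign

The constraints fix every adjacent pair, so only one ordering works:
archive → fetch → lint → compile → scan → mirror → package → notify → sign.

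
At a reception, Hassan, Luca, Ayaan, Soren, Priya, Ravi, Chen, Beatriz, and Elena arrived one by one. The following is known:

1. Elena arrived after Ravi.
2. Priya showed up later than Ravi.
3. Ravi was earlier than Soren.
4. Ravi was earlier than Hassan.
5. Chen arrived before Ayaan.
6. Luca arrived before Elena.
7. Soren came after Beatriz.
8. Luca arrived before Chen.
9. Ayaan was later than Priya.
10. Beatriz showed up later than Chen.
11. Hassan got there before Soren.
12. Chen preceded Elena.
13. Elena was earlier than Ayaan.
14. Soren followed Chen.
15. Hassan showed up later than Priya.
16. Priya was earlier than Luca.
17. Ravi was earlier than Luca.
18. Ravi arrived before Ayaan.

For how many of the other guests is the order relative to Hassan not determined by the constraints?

5

Forced before Hassan: Priya and Ravi; forced after Hassan: Soren.
That leaves Ayaan, Beatriz, Chen, Elena, and Luca with no forced order relative to Hassan — 5.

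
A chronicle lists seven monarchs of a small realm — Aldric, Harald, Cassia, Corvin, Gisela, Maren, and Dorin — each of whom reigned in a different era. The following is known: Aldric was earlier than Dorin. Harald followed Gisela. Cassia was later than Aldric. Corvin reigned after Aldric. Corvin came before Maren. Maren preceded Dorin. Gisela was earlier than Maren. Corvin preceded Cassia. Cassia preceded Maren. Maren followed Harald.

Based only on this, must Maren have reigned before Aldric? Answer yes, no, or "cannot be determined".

Tracing the constraints gives Aldric → Corvin → Maren, so Aldric must come before Maren.
That means Maren cannot be before Aldric.

no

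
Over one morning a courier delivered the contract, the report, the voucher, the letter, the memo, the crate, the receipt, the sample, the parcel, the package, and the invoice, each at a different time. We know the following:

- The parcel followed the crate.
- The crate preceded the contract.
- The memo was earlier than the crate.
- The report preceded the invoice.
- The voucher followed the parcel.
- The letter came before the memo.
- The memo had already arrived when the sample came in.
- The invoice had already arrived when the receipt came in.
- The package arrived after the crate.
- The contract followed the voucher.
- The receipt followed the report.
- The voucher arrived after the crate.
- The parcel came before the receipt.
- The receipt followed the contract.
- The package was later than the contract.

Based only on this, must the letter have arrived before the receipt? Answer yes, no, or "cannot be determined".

Chain the constraints: the letter → the memo → the crate → the contract → the receipt. Each link is directly stated, so the letter comes before the receipt.

yes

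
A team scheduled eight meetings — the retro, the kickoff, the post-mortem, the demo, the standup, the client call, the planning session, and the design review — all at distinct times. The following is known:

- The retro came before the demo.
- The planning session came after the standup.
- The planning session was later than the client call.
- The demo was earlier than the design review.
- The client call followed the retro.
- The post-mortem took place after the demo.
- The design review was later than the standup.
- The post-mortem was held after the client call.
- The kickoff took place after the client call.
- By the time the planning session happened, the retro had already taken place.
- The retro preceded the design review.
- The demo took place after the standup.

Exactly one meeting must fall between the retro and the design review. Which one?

Tracing the constraints gives the retro → the demo → the design review, so the demo sits after the retro and before the design review.
No other meeting is forced both after the retro and before the design review.

the demo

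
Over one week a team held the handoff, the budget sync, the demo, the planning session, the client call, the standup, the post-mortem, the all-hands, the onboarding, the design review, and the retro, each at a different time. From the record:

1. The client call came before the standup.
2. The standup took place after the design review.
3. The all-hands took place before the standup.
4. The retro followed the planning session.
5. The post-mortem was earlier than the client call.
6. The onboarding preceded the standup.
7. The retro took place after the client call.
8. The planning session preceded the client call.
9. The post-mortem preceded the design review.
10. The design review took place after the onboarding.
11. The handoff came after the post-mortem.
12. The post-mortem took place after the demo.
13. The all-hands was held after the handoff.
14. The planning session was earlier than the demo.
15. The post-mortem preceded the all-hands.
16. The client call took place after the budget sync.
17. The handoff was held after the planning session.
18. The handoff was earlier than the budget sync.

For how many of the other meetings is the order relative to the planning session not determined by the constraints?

Forced after the planning session: the all-hands, the budget sync, the client call, the demo, the design review, the handoff, the post-mortem, the retro, and the standup.
That leaves the onboarding with no forced order relative to the planning session — 1.

1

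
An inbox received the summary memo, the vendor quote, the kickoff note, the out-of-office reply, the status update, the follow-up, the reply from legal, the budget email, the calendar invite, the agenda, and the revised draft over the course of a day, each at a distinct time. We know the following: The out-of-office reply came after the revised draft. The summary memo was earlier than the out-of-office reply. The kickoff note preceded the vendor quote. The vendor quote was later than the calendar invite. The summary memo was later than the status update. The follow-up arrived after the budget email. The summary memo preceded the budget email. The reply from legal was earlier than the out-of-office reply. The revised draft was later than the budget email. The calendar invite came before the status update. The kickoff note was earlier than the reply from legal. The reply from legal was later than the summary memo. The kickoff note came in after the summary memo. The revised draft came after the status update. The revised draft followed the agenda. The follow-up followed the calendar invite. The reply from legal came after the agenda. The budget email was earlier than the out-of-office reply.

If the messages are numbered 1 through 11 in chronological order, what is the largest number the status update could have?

3

The status update must come before the budget email, the follow-up, the kickoff note, the out-of-office reply, the reply from legal, the revised draft, the summary memo, and the vendor quote — 8 messages forced after it.
Everything else can be placed before the status update in some valid order, so the status update can sit as late as position 11 − 8 = 3.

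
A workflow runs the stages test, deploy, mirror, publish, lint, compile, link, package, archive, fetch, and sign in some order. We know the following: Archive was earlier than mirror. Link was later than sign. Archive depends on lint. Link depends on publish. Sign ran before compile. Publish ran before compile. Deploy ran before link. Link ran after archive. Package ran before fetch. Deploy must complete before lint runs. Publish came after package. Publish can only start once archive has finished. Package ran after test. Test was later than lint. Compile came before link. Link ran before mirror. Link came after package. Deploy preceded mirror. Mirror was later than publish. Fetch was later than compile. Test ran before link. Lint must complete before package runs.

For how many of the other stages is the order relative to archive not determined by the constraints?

3

Forced before archive: deploy and lint; forced after archive: compile, fetch, link, mirror, and publish.
That leaves package, sign, and test with no forced order relative to archive — 3.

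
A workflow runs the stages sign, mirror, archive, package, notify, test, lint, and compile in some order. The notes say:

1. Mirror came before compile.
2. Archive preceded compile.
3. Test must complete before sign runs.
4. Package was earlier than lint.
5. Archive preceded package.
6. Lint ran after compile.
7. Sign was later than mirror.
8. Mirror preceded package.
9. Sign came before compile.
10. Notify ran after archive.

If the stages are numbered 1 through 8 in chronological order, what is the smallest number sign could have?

3

Mirror and test must both come before sign — 2 forced predecessors.
Nothing else is forced ahead of sign, so its earliest slot is position 2 + 1 = 3.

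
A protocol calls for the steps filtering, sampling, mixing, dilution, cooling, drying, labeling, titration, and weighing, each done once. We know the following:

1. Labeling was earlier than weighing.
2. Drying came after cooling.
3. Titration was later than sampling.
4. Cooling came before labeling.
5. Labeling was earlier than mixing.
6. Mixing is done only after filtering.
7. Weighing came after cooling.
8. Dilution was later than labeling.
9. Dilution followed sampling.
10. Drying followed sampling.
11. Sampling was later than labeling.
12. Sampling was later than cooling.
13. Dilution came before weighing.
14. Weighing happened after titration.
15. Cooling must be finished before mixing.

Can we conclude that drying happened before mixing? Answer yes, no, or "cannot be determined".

No chain of stated constraints runs from drying to mixing, and none runs from mixing to drying either.
So the relative order of drying and mixing is not fixed by the given facts.

cannot be determined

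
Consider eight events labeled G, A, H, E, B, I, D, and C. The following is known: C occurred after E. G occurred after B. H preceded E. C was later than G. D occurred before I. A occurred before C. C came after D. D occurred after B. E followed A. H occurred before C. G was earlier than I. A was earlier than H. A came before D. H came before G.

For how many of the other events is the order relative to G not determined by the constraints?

Forced before G: A, B, and H; forced after G: C and I.
That leaves D and E with no forced order relative to G — 2.

2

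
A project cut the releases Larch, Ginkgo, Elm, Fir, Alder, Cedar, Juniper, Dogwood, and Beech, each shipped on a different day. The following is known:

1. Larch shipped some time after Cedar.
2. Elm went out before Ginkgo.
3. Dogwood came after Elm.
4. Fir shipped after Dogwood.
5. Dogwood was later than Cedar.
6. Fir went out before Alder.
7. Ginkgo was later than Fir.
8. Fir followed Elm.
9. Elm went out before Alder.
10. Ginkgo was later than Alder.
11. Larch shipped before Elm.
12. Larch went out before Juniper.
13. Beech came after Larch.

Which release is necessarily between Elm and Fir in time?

Tracing the constraints gives Elm → Dogwood → Fir, so Dogwood sits after Elm and before Fir.
No other release is forced both after Elm and before Fir.

Dogwood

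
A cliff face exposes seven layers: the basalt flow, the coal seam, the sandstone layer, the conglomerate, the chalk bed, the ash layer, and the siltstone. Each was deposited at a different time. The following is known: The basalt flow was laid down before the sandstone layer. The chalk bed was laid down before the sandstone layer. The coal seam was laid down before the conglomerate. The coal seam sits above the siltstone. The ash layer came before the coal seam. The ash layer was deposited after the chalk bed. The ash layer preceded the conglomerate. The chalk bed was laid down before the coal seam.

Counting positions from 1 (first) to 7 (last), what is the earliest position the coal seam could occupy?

4

The ash layer, the chalk bed, and the siltstone must all come before the coal seam — 3 forced predecessors.
Nothing else is forced ahead of the coal seam, so its earliest slot is position 3 + 1 = 4.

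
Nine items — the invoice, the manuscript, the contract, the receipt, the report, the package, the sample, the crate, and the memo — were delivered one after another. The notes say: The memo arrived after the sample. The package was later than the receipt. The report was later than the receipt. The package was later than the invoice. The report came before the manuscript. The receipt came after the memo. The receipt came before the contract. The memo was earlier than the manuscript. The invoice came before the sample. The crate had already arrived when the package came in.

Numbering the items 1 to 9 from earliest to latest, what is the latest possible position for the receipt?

5

The receipt must come before the contract, the manuscript, the package, and the report — 4 items forced after it.
Everything else can be placed before the receipt in some valid order, so the receipt can sit as late as position 9 − 4 = 5.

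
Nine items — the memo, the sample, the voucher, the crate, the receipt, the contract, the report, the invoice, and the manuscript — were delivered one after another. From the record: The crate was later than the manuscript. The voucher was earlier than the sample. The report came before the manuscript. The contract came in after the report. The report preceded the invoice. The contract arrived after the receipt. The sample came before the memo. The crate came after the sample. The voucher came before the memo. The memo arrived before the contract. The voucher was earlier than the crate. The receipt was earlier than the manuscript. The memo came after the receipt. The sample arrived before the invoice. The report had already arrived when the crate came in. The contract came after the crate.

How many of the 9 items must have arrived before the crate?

5

Directly stated before the crate: the manuscript, the report, the sample, and the voucher.
The receipt reaches the crate via the receipt → the manuscript → the crate.
No chain forces the invoice (or any of the others) ahead of the crate.
That's the manuscript, the receipt, the report, the sample, and the voucher — 5 in all.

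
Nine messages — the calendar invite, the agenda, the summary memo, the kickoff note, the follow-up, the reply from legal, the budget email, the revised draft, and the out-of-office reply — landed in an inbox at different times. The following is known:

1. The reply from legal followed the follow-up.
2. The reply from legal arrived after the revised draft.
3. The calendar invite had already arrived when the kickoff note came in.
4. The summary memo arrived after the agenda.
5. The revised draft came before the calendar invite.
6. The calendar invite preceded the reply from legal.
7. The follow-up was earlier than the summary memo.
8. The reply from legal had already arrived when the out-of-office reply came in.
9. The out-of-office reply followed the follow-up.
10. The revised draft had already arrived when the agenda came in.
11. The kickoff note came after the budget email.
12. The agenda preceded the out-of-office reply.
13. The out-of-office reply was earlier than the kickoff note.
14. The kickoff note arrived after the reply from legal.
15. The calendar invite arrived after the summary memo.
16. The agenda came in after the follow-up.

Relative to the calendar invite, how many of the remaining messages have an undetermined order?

Forced before the calendar invite: the agenda, the follow-up, the revised draft, and the summary memo; forced after the calendar invite: the kickoff note, the out-of-office reply, and the reply from legal.
That leaves the budget email with no forced order relative to the calendar invite — 1.

1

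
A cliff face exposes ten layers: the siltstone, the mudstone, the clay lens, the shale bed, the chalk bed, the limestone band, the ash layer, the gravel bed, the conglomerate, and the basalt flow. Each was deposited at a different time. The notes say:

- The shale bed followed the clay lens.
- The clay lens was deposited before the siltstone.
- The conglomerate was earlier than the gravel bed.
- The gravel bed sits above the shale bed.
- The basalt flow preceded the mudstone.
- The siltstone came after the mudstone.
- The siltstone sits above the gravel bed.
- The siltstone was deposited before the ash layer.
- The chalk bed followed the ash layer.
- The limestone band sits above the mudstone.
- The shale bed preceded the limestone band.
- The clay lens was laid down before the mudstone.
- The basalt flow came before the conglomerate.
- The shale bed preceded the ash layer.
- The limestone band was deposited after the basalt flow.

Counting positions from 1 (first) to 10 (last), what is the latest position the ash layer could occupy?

The ash layer must come before the chalk bed — 1 layer forced after it.
Everything else can be placed before the ash layer in some valid order, so the ash layer can sit as late as position 10 − 1 = 9.

9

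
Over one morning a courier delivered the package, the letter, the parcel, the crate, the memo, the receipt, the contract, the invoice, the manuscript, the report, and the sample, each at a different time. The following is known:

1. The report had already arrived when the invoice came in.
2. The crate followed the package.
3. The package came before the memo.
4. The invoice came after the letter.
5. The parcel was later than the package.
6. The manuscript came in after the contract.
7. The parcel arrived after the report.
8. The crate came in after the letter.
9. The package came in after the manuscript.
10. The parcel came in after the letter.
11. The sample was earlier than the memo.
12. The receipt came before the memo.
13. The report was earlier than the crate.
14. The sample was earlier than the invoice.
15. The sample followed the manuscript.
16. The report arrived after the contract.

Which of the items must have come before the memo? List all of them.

the contract, the manuscript, the package, the receipt, the sample

Directly stated before the memo: the package, the receipt, and the sample.
The contract reaches the memo via the contract → the manuscript → the sample → the memo.
The manuscript reaches the memo via the manuscript → the sample → the memo.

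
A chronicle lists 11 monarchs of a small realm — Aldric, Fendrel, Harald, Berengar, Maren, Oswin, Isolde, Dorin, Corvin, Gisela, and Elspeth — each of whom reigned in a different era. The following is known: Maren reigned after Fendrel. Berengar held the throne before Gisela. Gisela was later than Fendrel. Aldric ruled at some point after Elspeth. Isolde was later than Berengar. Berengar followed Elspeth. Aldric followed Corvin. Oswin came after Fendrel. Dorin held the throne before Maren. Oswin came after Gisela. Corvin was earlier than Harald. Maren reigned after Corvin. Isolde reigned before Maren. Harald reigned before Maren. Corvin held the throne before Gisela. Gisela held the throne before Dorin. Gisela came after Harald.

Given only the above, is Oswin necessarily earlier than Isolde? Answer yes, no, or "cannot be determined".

cannot be determined

No chain of stated constraints runs from Oswin to Isolde, and none runs from Isolde to Oswin either.
So the relative order of Oswin and Isolde is not fixed by the given facts.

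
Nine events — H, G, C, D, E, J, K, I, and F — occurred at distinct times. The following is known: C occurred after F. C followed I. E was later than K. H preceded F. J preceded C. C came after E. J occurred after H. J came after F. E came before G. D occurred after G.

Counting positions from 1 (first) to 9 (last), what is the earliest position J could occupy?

3

F and H must both come before J — 2 forced predecessors.
Nothing else is forced ahead of J, so its earliest slot is position 2 + 1 = 3.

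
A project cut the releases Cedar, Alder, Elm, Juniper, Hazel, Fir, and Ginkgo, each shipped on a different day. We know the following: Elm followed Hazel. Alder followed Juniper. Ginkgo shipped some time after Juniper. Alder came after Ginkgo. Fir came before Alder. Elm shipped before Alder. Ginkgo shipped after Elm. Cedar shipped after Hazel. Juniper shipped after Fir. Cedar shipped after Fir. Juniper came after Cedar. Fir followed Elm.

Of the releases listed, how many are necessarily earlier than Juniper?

4

Directly stated before Juniper: Cedar and Fir.
Elm reaches Juniper via Elm → Fir → Juniper.
Hazel reaches Juniper via Hazel → Cedar → Juniper.
No chain forces Alder (or any of the others) ahead of Juniper.
That's Cedar, Elm, Fir, and Hazel — 4 in all.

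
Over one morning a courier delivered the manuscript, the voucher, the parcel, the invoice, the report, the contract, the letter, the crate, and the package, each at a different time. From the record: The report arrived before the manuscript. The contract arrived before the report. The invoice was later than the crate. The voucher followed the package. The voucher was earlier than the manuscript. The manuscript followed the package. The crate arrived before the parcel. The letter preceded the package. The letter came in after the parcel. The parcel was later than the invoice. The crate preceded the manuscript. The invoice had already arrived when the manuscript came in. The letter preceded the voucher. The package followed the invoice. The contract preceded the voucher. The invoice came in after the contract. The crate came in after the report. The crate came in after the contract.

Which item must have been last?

the manuscript

Every other item has a chain of constraints placing it before the manuscript, so the manuscript is last.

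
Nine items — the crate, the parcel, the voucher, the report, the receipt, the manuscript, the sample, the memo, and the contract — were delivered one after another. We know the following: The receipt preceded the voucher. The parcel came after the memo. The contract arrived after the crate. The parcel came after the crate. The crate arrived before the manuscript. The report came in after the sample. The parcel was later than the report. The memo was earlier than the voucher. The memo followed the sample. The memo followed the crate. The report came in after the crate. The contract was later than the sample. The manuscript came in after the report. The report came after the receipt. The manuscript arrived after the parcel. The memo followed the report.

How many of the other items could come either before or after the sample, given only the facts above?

2

Forced after the sample: the contract, the manuscript, the memo, the parcel, the report, and the voucher.
That leaves the crate and the receipt with no forced order relative to the sample — 2.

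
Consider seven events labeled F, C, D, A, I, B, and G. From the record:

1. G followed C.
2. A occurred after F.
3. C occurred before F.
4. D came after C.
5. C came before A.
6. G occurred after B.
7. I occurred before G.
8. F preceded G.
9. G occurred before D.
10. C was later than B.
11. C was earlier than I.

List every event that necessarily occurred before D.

Directly stated before D: C and G.
B reaches D via B → G → D.
F reaches D via F → G → D.
I reaches D via I → G → D.
No chain forces A ahead of D.

B, C, F, G, I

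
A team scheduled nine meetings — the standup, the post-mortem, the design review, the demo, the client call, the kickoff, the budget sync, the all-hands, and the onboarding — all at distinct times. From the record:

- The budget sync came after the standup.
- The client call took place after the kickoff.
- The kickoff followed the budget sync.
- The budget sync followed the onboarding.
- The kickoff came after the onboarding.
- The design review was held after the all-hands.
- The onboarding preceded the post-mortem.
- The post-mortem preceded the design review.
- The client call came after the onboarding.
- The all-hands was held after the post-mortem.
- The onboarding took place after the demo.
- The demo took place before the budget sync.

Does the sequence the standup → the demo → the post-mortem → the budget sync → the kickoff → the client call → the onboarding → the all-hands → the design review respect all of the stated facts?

no

The constraints require the onboarding before the kickoff, but in the proposed sequence the kickoff appears ahead of the onboarding. That one violation is enough.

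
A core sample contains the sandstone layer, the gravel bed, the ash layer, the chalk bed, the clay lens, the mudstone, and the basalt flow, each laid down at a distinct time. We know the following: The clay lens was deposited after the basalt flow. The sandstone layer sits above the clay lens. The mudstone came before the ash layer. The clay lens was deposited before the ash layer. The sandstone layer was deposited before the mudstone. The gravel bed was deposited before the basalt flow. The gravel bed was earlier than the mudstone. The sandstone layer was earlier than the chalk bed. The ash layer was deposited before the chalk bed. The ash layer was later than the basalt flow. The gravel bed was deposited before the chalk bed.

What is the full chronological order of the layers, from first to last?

the gravel bed, the basalt flow, the clay lens, the sandstone layer, the mudstone, the ash layer, the chalk bed

The constraints fix every adjacent pair, so only one ordering works:
the gravel bed → the basalt flow → the clay lens → the sandstone layer → the mudstone → the ash layer → the chalk bed.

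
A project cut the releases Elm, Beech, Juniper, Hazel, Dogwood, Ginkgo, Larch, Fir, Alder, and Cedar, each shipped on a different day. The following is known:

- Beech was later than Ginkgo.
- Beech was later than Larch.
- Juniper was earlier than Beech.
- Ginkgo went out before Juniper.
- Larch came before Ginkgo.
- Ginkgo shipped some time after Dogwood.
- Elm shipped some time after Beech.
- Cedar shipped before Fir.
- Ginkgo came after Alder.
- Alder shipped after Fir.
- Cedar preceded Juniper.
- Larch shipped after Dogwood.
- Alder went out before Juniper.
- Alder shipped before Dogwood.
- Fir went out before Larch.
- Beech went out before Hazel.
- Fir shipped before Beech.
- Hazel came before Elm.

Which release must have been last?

Elm

Every other release has a chain of constraints placing it before Elm, so Elm is last.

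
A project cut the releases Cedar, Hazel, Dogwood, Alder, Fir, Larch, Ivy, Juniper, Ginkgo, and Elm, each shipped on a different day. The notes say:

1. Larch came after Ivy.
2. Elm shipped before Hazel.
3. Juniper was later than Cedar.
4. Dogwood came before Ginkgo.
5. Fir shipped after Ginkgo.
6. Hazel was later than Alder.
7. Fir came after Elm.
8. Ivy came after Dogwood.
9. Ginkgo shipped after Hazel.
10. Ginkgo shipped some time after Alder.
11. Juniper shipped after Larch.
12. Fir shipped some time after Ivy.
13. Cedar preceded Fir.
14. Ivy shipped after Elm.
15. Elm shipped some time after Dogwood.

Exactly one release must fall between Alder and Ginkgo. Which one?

Hazel

Tracing the constraints gives Alder → Hazel → Ginkgo, so Hazel sits after Alder and before Ginkgo.
No other release is forced both after Alder and before Ginkgo.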